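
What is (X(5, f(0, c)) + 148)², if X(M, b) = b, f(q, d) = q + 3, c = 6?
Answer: 22801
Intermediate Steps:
f(q, d) = 3 + q
(X(5, f(0, c)) + 148)² = ((3 + 0) + 148)² = (3 + 148)² = 151² = 22801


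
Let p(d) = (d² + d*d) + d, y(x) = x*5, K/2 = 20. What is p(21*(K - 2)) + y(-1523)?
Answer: 1266791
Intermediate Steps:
K = 40 (K = 2*20 = 40)
y(x) = 5*x
p(d) = d + 2*d² (p(d) = (d² + d²) + d = 2*d² + d = d + 2*d²)
p(21*(K - 2)) + y(-1523) = (21*(40 - 2))*(1 + 2*(21*(40 - 2))) + 5*(-1523) = (21*38)*(1 + 2*(21*38)) - 7615 = 798*(1 + 2*798) - 7615 = 798*(1 + 1596) - 7615 = 798*1597 - 7615 = 1274406 - 7615 = 1266791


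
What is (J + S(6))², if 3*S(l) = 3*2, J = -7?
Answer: 25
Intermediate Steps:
S(l) = 2 (S(l) = (3*2)/3 = (⅓)*6 = 2)
(J + S(6))² = (-7 + 2)² = (-5)² = 25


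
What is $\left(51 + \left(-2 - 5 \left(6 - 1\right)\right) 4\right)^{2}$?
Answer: $3249$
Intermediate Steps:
$\left(51 + \left(-2 - 5 \left(6 - 1\right)\right) 4\right)^{2} = \left(51 + \left(-2 - 25\right) 4\right)^{2} = \left(51 - 108\right)^{2} = \left(-57\right)^{2} = 3249$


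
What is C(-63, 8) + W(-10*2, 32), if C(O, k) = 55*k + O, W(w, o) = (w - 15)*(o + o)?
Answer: -1863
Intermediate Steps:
W(w, o) = 2*o*(-15 + w) (W(w, o) = (-15 + w)*(2*o) = 2*o*(-15 + w))
C(O, k) = O + 55*k
C(-63, 8) + W(-10*2, 32) = (-63 + 55*8) + 2*32*(-15 - 10*2) = (-63 + 440) + 2*32*(-15 - 20) = 377 + 2*32*(-35) = 377 - 2240 = -1863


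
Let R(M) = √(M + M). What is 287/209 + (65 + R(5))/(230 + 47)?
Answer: 93084/57893 + √10/277 ≈ 1.6193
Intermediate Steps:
R(M) = √2*√M (R(M) = √(2*M) = √2*√M)
287/209 + (65 + R(5))/(230 + 47) = 287/209 + (65 + √2*√5)/(230 + 47) = 287*(1/209) + (65 + √10)/277 = 287/209 + (65 + √10)*(1/277) = 287/209 + (65/277 + √10/277) = 93084/57893 + √10/277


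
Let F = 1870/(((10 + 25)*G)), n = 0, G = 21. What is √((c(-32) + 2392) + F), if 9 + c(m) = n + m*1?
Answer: √1037913/21 ≈ 48.513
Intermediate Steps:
c(m) = -9 + m (c(m) = -9 + (0 + m*1) = -9 + (0 + m) = -9 + m)
F = 374/147 (F = 1870/(((10 + 25)*21)) = 1870/((35*21)) = 1870/735 = 1870*(1/735) = 374/147 ≈ 2.5442)
√((c(-32) + 2392) + F) = √(((-9 - 32) + 2392) + 374/147) = √((-41 + 2392) + 374/147) = √(2351 + 374/147) = √(345971/147) = √1037913/21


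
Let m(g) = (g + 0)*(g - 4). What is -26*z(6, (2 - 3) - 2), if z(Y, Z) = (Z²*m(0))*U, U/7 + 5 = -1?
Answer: 0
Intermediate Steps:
U = -42 (U = -35 + 7*(-1) = -35 - 7 = -42)
m(g) = g*(-4 + g)
z(Y, Z) = 0 (z(Y, Z) = (Z²*(0*(-4 + 0)))*(-42) = (Z²*(0*(-4)))*(-42) = (Z²*0)*(-42) = 0*(-42) = 0)
-26*z(6, (2 - 3) - 2) = -26*0 = 0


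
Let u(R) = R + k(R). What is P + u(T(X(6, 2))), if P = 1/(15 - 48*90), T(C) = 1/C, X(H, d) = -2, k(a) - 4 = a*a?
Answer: 64571/17220 ≈ 3.7498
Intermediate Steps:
k(a) = 4 + a² (k(a) = 4 + a*a = 4 + a²)
u(R) = 4 + R + R² (u(R) = R + (4 + R²) = 4 + R + R²)
P = -1/4305 (P = 1/(15 - 4320) = 1/(-4305) = -1/4305 ≈ -0.00023229)
P + u(T(X(6, 2))) = -1/4305 + (4 + 1/(-2) + (1/(-2))²) = -1/4305 + (4 - ½ + (-½)²) = -1/4305 + (4 - ½ + ¼) = -1/4305 + 15/4 = 64571/17220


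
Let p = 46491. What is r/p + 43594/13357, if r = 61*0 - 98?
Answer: 2025419668/620980287 ≈ 3.2617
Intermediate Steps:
r = -98 (r = 0 - 98 = -98)
r/p + 43594/13357 = -98/46491 + 43594/13357 = 2025419668/620980287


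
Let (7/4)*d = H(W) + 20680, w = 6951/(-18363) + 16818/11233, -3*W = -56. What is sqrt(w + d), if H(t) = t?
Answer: sqrt(24661543897282542491157)/1443901053 ≈ 108.76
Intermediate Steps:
W = 56/3 (W = -1/3*(-56) = 56/3 ≈ 18.667)
w = 76916117/68757193 (w = 6951*(-1/18363) + 16818*(1/11233) = -2317/6121 + 16818/11233 = 76916117/68757193 ≈ 1.1187)
d = 248384/21 (d = 4*(56/3 + 20680)/7 = (4/7)*(62096/3) = 248384/21 ≈ 11828.)
sqrt(w + d) = sqrt(76916117/68757193 + 248384/21) = sqrt(17079801864569/1443901053) = sqrt(24661543897282542491157)/1443901053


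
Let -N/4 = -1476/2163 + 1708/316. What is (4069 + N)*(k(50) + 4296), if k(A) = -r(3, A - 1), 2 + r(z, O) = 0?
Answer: 141643767450/8137 ≈ 1.7407e+7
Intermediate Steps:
r(z, O) = -2 (r(z, O) = -2 + 0 = -2)
N = -1075996/56959 (N = -4*(-1476/2163 + 1708/316) = -4*(-1476*1/2163 + 1708*(1/316)) = -4*(-492/721 + 427/79) = -4*268999/56959 = -1075996/56959 ≈ -18.891)
k(A) = 2 (k(A) = -1*(-2) = 2)
(4069 + N)*(k(50) + 4296) = (4069 - 1075996/56959)*(2 + 4296) = (230690175/56959)*4298 = 141643767450/8137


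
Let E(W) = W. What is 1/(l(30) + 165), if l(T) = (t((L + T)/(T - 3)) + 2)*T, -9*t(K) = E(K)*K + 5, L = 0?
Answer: 243/49625 ≈ 0.0048967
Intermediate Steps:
t(K) = -5/9 - K²/9 (t(K) = -(K*K + 5)/9 = -(K² + 5)/9 = -(5 + K²)/9 = -5/9 - K²/9)
l(T) = T*(13/9 - T²/(9*(-3 + T)²)) (l(T) = ((-5/9 - (0 + T)²/(T - 3)²/9) + 2)*T = ((-5/9 - T²/(-3 + T)²/9) + 2)*T = ((-5/9 - T²/(9*(-3 + T)²)) + 2)*T = (13/9 - T²/(9*(-3 + T)²))*T = T*(13/9 - T²/(9*(-3 + T)²)))
1/(l(30) + 165) = 1/(((13/9)*30 - ⅑*30³/(-3 + 30)²) + 165) = 1/((130/3 - ⅑*27000/27²) + 165) = 1/((130/3 - ⅑*27000*1/729) + 165) = 1/((130/3 - 1000/243) + 165) = 1/(9530/243 + 165) = 1/(49625/243) = 243/49625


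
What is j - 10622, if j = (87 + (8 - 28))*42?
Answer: -7808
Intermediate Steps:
j = 2814 (j = (87 - 20)*42 = 67*42 = 2814)
j - 10622 = 2814 - 10622 = -7808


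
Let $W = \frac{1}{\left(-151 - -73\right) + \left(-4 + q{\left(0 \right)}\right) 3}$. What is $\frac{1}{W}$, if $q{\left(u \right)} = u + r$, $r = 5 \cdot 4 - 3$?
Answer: $-39$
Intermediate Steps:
$r = 17$ ($r = 20 - 3 = 17$)
$q{\left(u \right)} = 17 + u$ ($q{\left(u \right)} = u + 17 = 17 + u$)
$W = - \frac{1}{39}$ ($W = \frac{1}{\left(-151 - -73\right) + \left(-4 + \left(17 + 0\right)\right) 3} = \frac{1}{\left(-151 + 73\right) + \left(-4 + 17\right) 3} = \frac{1}{-78 + 13 \cdot 3} = \frac{1}{-78 + 39} = \frac{1}{-39} = - \frac{1}{39} \approx -0.025641$)
$\frac{1}{W} = \frac{1}{- \frac{1}{39}} = -39$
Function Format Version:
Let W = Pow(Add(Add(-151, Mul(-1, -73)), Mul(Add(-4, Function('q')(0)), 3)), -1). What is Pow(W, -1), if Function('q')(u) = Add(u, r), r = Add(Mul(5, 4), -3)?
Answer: -39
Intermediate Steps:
r = 17 (r = Add(20, -3) = 17)
Function('q')(u) = Add(17, u) (Function('q')(u) = Add(u, 17) = Add(17, u))
W = Rational(-1, 39) (W = Pow(Add(Add(-151, Mul(-1, -73)), Mul(Add(-4, Add(17, 0)), 3)), -1) = Pow(Add(Add(-151, 73), Mul(Add(-4, 17), 3)), -1) = Pow(Add(-78, Mul(13, 3)), -1) = Pow(Add(-78, 39), -1) = Pow(-39, -1) = Rational(-1, 39) ≈ -0.025641)
Pow(W, -1) = Pow(Rational(-1, 39), -1) = -39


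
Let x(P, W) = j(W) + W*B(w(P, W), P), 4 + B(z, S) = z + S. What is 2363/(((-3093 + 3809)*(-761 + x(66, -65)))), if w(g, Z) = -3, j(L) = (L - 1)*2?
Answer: -2363/3385248 ≈ -0.00069803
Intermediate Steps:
j(L) = -2 + 2*L (j(L) = (-1 + L)*2 = -2 + 2*L)
B(z, S) = -4 + S + z (B(z, S) = -4 + (z + S) = -4 + (S + z) = -4 + S + z)
x(P, W) = -2 + 2*W + W*(-7 + P) (x(P, W) = (-2 + 2*W) + W*(-4 + P - 3) = (-2 + 2*W) + W*(-7 + P) = -2 + 2*W + W*(-7 + P))
2363/(((-3093 + 3809)*(-761 + x(66, -65)))) = 2363/(((-3093 + 3809)*(-761 + (-2 - 5*(-65) + 66*(-65))))) = 2363/((716*(-761 + (-2 + 325 - 4290)))) = 2363/((716*(-761 - 3967))) = 2363/((716*(-4728))) = 2363/(-3385248) = 2363*(-1/3385248) = -2363/3385248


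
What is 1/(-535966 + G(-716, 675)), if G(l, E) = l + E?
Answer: -1/536007 ≈ -1.8656e-6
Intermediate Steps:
G(l, E) = E + l
1/(-535966 + G(-716, 675)) = 1/(-535966 + (675 - 716)) = 1/(-535966 - 41) = 1/(-536007) = -1/536007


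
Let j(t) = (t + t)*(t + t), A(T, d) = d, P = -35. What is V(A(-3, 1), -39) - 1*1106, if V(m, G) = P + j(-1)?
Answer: -1137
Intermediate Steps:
j(t) = 4*t**2 (j(t) = (2*t)*(2*t) = 4*t**2)
V(m, G) = -31 (V(m, G) = -35 + 4*(-1)**2 = -35 + 4*1 = -35 + 4 = -31)
V(A(-3, 1), -39) - 1*1106 = -31 - 1*1106 = -31 - 1106 = -1137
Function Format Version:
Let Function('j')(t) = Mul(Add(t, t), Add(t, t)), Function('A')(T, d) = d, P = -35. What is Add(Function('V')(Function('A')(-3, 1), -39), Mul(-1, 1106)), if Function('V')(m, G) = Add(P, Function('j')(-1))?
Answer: -1137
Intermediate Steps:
Function('j')(t) = Mul(4, Pow(t, 2)) (Function('j')(t) = Mul(Mul(2, t), Mul(2, t)) = Mul(4, Pow(t, 2)))
Function('V')(m, G) = -31 (Function('V')(m, G) = Add(-35, Mul(4, Pow(-1, 2))) = Add(-35, Mul(4, 1)) = Add(-35, 4) = -31)
Add(Function('V')(Function('A')(-3, 1), -39), Mul(-1, 1106)) = Add(-31, Mul(-1, 1106)) = Add(-31, -1106) = -1137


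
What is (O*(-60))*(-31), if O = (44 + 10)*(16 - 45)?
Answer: -2912760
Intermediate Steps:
O = -1566 (O = 54*(-29) = -1566)
(O*(-60))*(-31) = -1566*(-60)*(-31) = 93960*(-31) = -2912760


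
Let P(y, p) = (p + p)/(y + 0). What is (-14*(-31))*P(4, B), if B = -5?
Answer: -1085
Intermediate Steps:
P(y, p) = 2*p/y (P(y, p) = (2*p)/y = 2*p/y)
(-14*(-31))*P(4, B) = (-14*(-31))*(2*(-5)/4) = 434*(2*(-5)*(1/4)) = 434*(-5/2) = -1085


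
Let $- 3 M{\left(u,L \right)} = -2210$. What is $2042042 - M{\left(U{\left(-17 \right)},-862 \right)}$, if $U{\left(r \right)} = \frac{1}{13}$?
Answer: $\frac{6123916}{3} \approx 2.0413 \cdot 10^{6}$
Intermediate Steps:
$U{\left(r \right)} = \frac{1}{13}$
$M{\left(u,L \right)} = \frac{2210}{3}$ ($M{\left(u,L \right)} = \left(- \frac{1}{3}\right) \left(-2210\right) = \frac{2210}{3}$)
$2042042 - M{\left(U{\left(-17 \right)},-862 \right)} = 2042042 - \frac{2210}{3} = \frac{6123916}{3}$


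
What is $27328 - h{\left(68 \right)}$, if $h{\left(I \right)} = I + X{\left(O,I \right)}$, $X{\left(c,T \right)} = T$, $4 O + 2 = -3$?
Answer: $27192$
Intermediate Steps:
$O = - \frac{5}{4}$ ($O = - \frac{1}{2} + \frac{1}{4} \left(-3\right) = - \frac{1}{2} - \frac{3}{4} = - \frac{5}{4} \approx -1.25$)
$h{\left(I \right)} = 2 I$ ($h{\left(I \right)} = I + I = 2 I$)
$27328 - h{\left(68 \right)} = 27328 - 2 \cdot 68 = 27328 - 136 = 27192$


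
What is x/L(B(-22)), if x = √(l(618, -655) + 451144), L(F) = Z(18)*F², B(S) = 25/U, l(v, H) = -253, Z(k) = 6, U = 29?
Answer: 841*√50099/1250 ≈ 150.59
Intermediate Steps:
B(S) = 25/29
L(F) = 6*F²
x = 3*√50099 (x = √(-253 + 451144) = √450891 = 3*√50099 ≈ 671.48)
x/L(B(-22)) = (3*√50099)/((6*(25/29)²)) = (3*√50099)/((6*(625/841))) = (3*√50099)/(3750/841) = (3*√50099)*(841/3750) = 841*√50099/1250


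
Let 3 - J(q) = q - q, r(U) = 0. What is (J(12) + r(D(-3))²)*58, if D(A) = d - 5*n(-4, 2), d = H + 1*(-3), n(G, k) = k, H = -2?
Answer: 174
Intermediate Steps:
d = -5 (d = -2 + 1*(-3) = -2 - 3 = -5)
D(A) = -15 (D(A) = -5 - 5*2 = -5 - 10 = -15)
J(q) = 3 (J(q) = 3 - (q - q) = 3 - 1*0 = 3 + 0 = 3)
(J(12) + r(D(-3))²)*58 = (3 + 0²)*58 = (3 + 0)*58 = 3*58 = 174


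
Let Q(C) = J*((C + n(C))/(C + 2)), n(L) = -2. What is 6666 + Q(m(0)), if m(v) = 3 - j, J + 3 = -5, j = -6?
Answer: 73270/11 ≈ 6660.9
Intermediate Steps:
J = -8 (J = -3 - 5 = -8)
m(v) = 9 (m(v) = 3 - 1*(-6) = 3 + 6 = 9)
Q(C) = -8*(-2 + C)/(2 + C) (Q(C) = -8*(C - 2)/(C + 2) = -8*(-2 + C)/(2 + C))
6666 + Q(m(0)) = 6666 + 8*(2 - 1*9)/(2 + 9) = 6666 + 8*(2 - 9)/11 = 6666 + 8*(1/11)*(-7) = 6666 - 56/11 = 73270/11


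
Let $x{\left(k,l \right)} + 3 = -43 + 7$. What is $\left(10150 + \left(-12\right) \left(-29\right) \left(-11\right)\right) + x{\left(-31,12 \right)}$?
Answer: $6283$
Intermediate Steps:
$x{\left(k,l \right)} = -39$ ($x{\left(k,l \right)} = -3 + \left(-43 + 7\right) = -3 - 36 = -39$)
$\left(10150 + \left(-12\right) \left(-29\right) \left(-11\right)\right) + x{\left(-31,12 \right)} = \left(10150 + \left(-12\right) \left(-29\right) \left(-11\right)\right) - 39 = \left(10150 + 348 \left(-11\right)\right) - 39 = \left(10150 - 3828\right) - 39 = 6322 - 39 = 6283$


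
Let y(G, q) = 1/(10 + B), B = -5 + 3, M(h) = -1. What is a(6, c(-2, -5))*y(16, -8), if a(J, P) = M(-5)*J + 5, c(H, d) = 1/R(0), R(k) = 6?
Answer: -1/8 ≈ -0.12500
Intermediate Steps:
B = -2
c(H, d) = 1/6
a(J, P) = 5 - J (a(J, P) = -J + 5 = 5 - J)
y(G, q) = 1/8 (y(G, q) = 1/(10 - 2) = 1/8)
a(6, c(-2, -5))*y(16, -8) = (5 - 1*6)*(1/8) = (5 - 6)*(1/8) = -1*1/8 = -1/8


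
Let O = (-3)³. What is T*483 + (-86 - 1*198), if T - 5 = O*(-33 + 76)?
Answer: -558632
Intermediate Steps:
O = -27
T = -1156 (T = 5 - 27*(-33 + 76) = 5 - 27*43 = 5 - 1161 = -1156)
T*483 + (-86 - 1*198) = -1156*483 + (-86 - 1*198) = -558348 + (-86 - 198) = -558348 - 284 = -558632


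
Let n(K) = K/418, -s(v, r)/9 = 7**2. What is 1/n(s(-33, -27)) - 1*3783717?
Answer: -1668619615/441 ≈ -3.7837e+6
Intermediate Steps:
s(v, r) = -441 (s(v, r) = -9*7**2 = -9*49 = -441)
n(K) = K/418 (n(K) = K*(1/418) = K/418)
1/n(s(-33, -27)) - 1*3783717 = 1/((1/418)*(-441)) - 1*3783717 = 1/(-441/418) - 3783717 = -418/441 - 3783717 = -1668619615/441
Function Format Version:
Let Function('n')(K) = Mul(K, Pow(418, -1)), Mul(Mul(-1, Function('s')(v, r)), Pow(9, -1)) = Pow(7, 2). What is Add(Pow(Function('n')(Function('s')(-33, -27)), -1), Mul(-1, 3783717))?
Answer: Rational(-1668619615, 441) ≈ -3.7837e+6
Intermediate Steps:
Function('s')(v, r) = -441 (Function('s')(v, r) = Mul(-9, Pow(7, 2)) = Mul(-9, 49) = -441)
Function('n')(K) = Mul(Rational(1, 418), K) (Function('n')(K) = Mul(K, Rational(1, 418)) = Mul(Rational(1, 418), K))
Add(Pow(Function('n')(Function('s')(-33, -27)), -1), Mul(-1, 3783717)) = Add(Pow(Mul(Rational(1, 418), -441), -1), Mul(-1, 3783717)) = Add(Pow(Rational(-441, 418), -1), -3783717) = Add(Rational(-418, 441), -3783717) = Rational(-1668619615, 441)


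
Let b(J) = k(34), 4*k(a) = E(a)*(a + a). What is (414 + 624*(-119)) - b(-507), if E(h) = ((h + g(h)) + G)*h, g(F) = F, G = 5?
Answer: -116036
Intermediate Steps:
E(h) = h*(5 + 2*h) (E(h) = ((h + h) + 5)*h = (2*h + 5)*h = (5 + 2*h)*h = h*(5 + 2*h))
k(a) = a²*(5 + 2*a)/2 (k(a) = ((a*(5 + 2*a))*(a + a))/4 = ((a*(5 + 2*a))*(2*a))/4 = (2*a²*(5 + 2*a))/4 = a²*(5 + 2*a)/2)
b(J) = 42194 (b(J) = 34²*(5/2 + 34) = 1156*(73/2) = 42194)
(414 + 624*(-119)) - b(-507) = (414 + 624*(-119)) - 1*42194 = (414 - 74256) - 42194 = -73842 - 42194 = -116036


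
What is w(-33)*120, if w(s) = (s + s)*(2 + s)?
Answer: 245520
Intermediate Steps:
w(s) = 2*s*(2 + s) (w(s) = (2*s)*(2 + s) = 2*s*(2 + s))
w(-33)*120 = (2*(-33)*(2 - 33))*120 = (2*(-33)*(-31))*120 = 2046*120 = 245520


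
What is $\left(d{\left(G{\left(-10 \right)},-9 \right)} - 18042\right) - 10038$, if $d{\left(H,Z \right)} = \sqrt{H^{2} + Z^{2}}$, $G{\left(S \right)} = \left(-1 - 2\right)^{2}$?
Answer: $-28080 + 9 \sqrt{2} \approx -28067.0$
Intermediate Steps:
$G{\left(S \right)} = 9$ ($G{\left(S \right)} = \left(-3\right)^{2} = 9$)
$\left(d{\left(G{\left(-10 \right)},-9 \right)} - 18042\right) - 10038 = \left(\sqrt{9^{2} + \left(-9\right)^{2}} - 18042\right) - 10038 = \left(\sqrt{81 + 81} - 18042\right) - 10038 = \left(\sqrt{162} - 18042\right) - 10038 = \left(9 \sqrt{2} - 18042\right) - 10038 = \left(-18042 + 9 \sqrt{2}\right) - 10038 = -28080 + 9 \sqrt{2}$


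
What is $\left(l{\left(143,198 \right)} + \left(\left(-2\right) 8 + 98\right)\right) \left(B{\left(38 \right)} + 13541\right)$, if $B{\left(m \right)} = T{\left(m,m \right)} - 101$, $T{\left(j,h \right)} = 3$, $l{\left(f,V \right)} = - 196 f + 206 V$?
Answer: $172635006$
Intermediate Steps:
$B{\left(m \right)} = -98$ ($B{\left(m \right)} = 3 - 101 = -98$)
$\left(l{\left(143,198 \right)} + \left(\left(-2\right) 8 + 98\right)\right) \left(B{\left(38 \right)} + 13541\right) = \left(\left(\left(-196\right) 143 + 206 \cdot 198\right) + \left(\left(-2\right) 8 + 98\right)\right) \left(-98 + 13541\right) = \left(\left(-28028 + 40788\right) + \left(-16 + 98\right)\right) 13443 = \left(12760 + 82\right) 13443 = 12842 \cdot 13443 = 172635006$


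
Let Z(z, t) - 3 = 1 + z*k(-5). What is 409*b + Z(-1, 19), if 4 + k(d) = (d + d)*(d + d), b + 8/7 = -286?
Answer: -822734/7 ≈ -1.1753e+5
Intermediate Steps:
b = -2010/7 (b = -8/7 - 286 = -2010/7 ≈ -287.14)
k(d) = -4 + 4*d² (k(d) = -4 + (d + d)*(d + d) = -4 + (2*d)*(2*d) = -4 + 4*d²)
Z(z, t) = 4 + 96*z (Z(z, t) = 3 + (1 + z*(-4 + 4*(-5)²)) = 3 + (1 + z*(-4 + 4*25)) = 3 + (1 + z*(-4 + 100)) = 3 + (1 + z*96) = 3 + (1 + 96*z) = 4 + 96*z)
409*b + Z(-1, 19) = 409*(-2010/7) + (4 + 96*(-1)) = -822090/7 + (4 - 96) = -822090/7 - 92 = -822734/7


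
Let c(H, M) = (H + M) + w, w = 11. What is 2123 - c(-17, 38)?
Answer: 2091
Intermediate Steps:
c(H, M) = 11 + H + M (c(H, M) = (H + M) + 11 = 11 + H + M)
2123 - c(-17, 38) = 2123 - (11 - 17 + 38) = 2123 - 1*32 = 2123 - 32 = 2091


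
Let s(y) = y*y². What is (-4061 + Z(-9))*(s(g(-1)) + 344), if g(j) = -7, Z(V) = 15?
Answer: -4046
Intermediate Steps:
s(y) = y³
(-4061 + Z(-9))*(s(g(-1)) + 344) = (-4061 + 15)*((-7)³ + 344) = -4046*(-343 + 344) = -4046*1 = -4046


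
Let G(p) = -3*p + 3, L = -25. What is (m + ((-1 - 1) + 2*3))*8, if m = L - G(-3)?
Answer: -264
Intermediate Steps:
G(p) = 3 - 3*p
m = -37 (m = -25 - (3 - 3*(-3)) = -25 - (3 + 9) = -25 - 1*12 = -25 - 12 = -37)
(m + ((-1 - 1) + 2*3))*8 = (-37 + ((-1 - 1) + 2*3))*8 = (-37 + (-2 + 6))*8 = (-37 + 4)*8 = -33*8 = -264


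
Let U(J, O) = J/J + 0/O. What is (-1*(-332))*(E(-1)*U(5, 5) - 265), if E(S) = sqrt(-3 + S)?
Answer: -87980 + 664*I ≈ -87980.0 + 664.0*I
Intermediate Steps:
U(J, O) = 1 (U(J, O) = 1 + 0 = 1)
(-1*(-332))*(E(-1)*U(5, 5) - 265) = (-1*(-332))*(sqrt(-3 - 1)*1 - 265) = 332*(sqrt(-4)*1 - 265) = 332*((2*I)*1 - 265) = 332*(2*I - 265) = 332*(-265 + 2*I) = -87980 + 664*I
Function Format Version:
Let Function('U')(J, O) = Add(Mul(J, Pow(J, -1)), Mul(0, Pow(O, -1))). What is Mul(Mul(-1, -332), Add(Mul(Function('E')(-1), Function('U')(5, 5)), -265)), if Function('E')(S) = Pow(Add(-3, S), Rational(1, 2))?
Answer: Add(-87980, Mul(664, I)) ≈ Add(-87980., Mul(664.00, I))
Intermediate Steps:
Function('U')(J, O) = 1 (Function('U')(J, O) = Add(1, 0) = 1)
Mul(Mul(-1, -332), Add(Mul(Function('E')(-1), Function('U')(5, 5)), -265)) = Mul(Mul(-1, -332), Add(Mul(Pow(Add(-3, -1), Rational(1, 2)), 1), -265)) = Mul(332, Add(Mul(Pow(-4, Rational(1, 2)), 1), -265)) = Mul(332, Add(Mul(Mul(2, I), 1), -265)) = Mul(332, Add(Mul(2, I), -265)) = Mul(332, Add(-265, Mul(2, I))) = Add(-87980, Mul(664, I))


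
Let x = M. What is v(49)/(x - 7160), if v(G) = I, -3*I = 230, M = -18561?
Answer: 230/77163 ≈ 0.0029807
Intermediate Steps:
I = -230/3 (I = -⅓*230 = -230/3 ≈ -76.667)
v(G) = -230/3
x = -18561
v(49)/(x - 7160) = -230/(3*(-18561 - 7160)) = -230/3/(-25721) = -230/3*(-1/25721) = 230/77163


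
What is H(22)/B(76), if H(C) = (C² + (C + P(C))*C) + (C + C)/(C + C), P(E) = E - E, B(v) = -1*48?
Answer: -323/16 ≈ -20.188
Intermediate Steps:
B(v) = -48
P(E) = 0
H(C) = 1 + 2*C² (H(C) = (C² + (C + 0)*C) + (C + C)/(C + C) = (C² + C*C) + (2*C)/((2*C)) = (C² + C²) + (2*C)*(1/(2*C)) = 2*C² + 1 = 1 + 2*C²)
H(22)/B(76) = (1 + 2*22²)/(-48) = (1 + 2*484)*(-1/48) = (1 + 968)*(-1/48) = 969*(-1/48) = -323/16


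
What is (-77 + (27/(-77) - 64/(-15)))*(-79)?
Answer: 6668548/1155 ≈ 5773.6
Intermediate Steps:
(-77 + (27/(-77) - 64/(-15)))*(-79) = (-77 + (27*(-1/77) - 64*(-1/15)))*(-79) = (-77 + (-27/77 + 64/15))*(-79) = (-77 + 4523/1155)*(-79) = -84412/1155*(-79) = 6668548/1155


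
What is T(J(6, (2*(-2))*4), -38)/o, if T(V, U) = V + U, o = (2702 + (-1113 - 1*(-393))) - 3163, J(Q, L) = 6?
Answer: 32/1181 ≈ 0.027096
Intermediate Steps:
o = -1181 (o = (2702 + (-1113 + 393)) - 3163 = (2702 - 720) - 3163 = 1982 - 3163 = -1181)
T(V, U) = U + V
T(J(6, (2*(-2))*4), -38)/o = (-38 + 6)/(-1181) = -32*(-1/1181) = 32/1181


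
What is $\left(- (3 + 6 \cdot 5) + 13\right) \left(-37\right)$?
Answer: $740$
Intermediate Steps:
$\left(- (3 + 6 \cdot 5) + 13\right) \left(-37\right) = \left(- (3 + 30) + 13\right) \left(-37\right) = \left(\left(-1\right) 33 + 13\right) \left(-37\right) = \left(-33 + 13\right) \left(-37\right) = \left(-20\right) \left(-37\right) = 740$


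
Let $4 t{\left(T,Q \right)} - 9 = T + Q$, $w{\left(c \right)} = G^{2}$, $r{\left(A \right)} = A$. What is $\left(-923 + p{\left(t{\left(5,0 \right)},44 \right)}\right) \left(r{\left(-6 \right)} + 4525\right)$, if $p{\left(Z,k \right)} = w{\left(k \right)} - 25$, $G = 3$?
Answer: $-4243341$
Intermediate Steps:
$w{\left(c \right)} = 9$ ($w{\left(c \right)} = 3^{2} = 9$)
$t{\left(T,Q \right)} = \frac{9}{4} + \frac{Q}{4} + \frac{T}{4}$ ($t{\left(T,Q \right)} = \frac{9}{4} + \frac{T + Q}{4} = \frac{9}{4} + \frac{Q + T}{4} = \frac{9}{4} + \left(\frac{Q}{4} + \frac{T}{4}\right) = \frac{9}{4} + \frac{Q}{4} + \frac{T}{4}$)
$p{\left(Z,k \right)} = -16$ ($p{\left(Z,k \right)} = 9 - 25 = -16$)
$\left(-923 + p{\left(t{\left(5,0 \right)},44 \right)}\right) \left(r{\left(-6 \right)} + 4525\right) = \left(-923 - 16\right) \left(-6 + 4525\right) = \left(-939\right) 4519 = -4243341$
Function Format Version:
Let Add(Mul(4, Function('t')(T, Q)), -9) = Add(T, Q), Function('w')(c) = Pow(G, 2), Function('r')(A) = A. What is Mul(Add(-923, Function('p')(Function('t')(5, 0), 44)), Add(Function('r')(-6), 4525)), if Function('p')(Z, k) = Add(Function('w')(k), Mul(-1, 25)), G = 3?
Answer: -4243341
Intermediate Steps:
Function('w')(c) = 9 (Function('w')(c) = Pow(3, 2) = 9)
Function('t')(T, Q) = Add(Rational(9, 4), Mul(Rational(1, 4), Q), Mul(Rational(1, 4), T)) (Function('t')(T, Q) = Add(Rational(9, 4), Mul(Rational(1, 4), Add(T, Q))) = Add(Rational(9, 4), Mul(Rational(1, 4), Add(Q, T))) = Add(Rational(9, 4), Add(Mul(Rational(1, 4), Q), Mul(Rational(1, 4), T))) = Add(Rational(9, 4), Mul(Rational(1, 4), Q), Mul(Rational(1, 4), T)))
Function('p')(Z, k) = -16 (Function('p')(Z, k) = Add(9, Mul(-1, 25)) = Add(9, -25) = -16)
Mul(Add(-923, Function('p')(Function('t')(5, 0), 44)), Add(Function('r')(-6), 4525)) = Mul(Add(-923, -16), Add(-6, 4525)) = Mul(-939, 4519) = -4243341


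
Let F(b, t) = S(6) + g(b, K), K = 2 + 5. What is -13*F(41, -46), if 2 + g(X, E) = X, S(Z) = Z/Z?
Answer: -520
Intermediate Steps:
S(Z) = 1
K = 7
g(X, E) = -2 + X
F(b, t) = -1 + b (F(b, t) = 1 + (-2 + b) = -1 + b)
-13*F(41, -46) = -13*(-1 + 41) = -13*40 = -520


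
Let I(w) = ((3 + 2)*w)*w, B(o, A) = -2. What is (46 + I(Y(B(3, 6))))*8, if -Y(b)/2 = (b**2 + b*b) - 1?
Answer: 8208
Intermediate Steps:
Y(b) = 2 - 4*b**2 (Y(b) = -2*((b**2 + b*b) - 1) = -2*((b**2 + b**2) - 1) = -2*(2*b**2 - 1) = -2*(-1 + 2*b**2) = 2 - 4*b**2)
I(w) = 5*w**2 (I(w) = (5*w)*w = 5*w**2)
(46 + I(Y(B(3, 6))))*8 = (46 + 5*(2 - 4*(-2)**2)**2)*8 = (46 + 5*(2 - 4*4)**2)*8 = (46 + 5*(2 - 16)**2)*8 = (46 + 5*(-14)**2)*8 = (46 + 5*196)*8 = (46 + 980)*8 = 1026*8 = 8208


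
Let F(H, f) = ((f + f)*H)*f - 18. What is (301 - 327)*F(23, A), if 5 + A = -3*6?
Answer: -632216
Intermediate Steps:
A = -23 (A = -5 - 3*6 = -5 - 18 = -23)
F(H, f) = -18 + 2*H*f² (F(H, f) = ((2*f)*H)*f - 18 = (2*H*f)*f - 18 = 2*H*f² - 18 = -18 + 2*H*f²)
(301 - 327)*F(23, A) = (301 - 327)*(-18 + 2*23*(-23)²) = -26*(-18 + 2*23*529) = -26*(-18 + 24334) = -26*24316 = -632216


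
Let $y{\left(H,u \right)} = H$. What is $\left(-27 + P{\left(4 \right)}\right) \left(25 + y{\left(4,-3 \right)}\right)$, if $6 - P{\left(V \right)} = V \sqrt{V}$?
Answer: $-841$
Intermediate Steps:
$P{\left(V \right)} = 6 - V^{\frac{3}{2}}$ ($P{\left(V \right)} = 6 - V \sqrt{V} = 6 - V^{\frac{3}{2}}$)
$\left(-27 + P{\left(4 \right)}\right) \left(25 + y{\left(4,-3 \right)}\right) = \left(-27 + \left(6 - 4^{\frac{3}{2}}\right)\right) \left(25 + 4\right) = \left(-27 + \left(6 - 8\right)\right) 29 = \left(-27 - 2\right) 29 = \left(-29\right) 29 = -841$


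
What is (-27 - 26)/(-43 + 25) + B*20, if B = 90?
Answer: 32453/18 ≈ 1802.9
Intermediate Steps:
(-27 - 26)/(-43 + 25) + B*20 = (-27 - 26)/(-43 + 25) + 90*20 = -53/(-18) + 1800 = -53*(-1/18) + 1800 = 53/18 + 1800 = 32453/18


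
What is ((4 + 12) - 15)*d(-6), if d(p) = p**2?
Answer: 36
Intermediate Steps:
((4 + 12) - 15)*d(-6) = ((4 + 12) - 15)*(-6)**2 = (16 - 15)*36 = 1*36 = 36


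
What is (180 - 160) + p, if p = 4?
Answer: 24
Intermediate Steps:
(180 - 160) + p = (180 - 160) + 4 = 20 + 4 = 24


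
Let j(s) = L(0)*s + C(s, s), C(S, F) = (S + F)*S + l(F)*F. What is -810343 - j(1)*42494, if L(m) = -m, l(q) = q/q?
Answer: -937825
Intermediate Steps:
l(q) = 1
C(S, F) = F + S*(F + S) (C(S, F) = (S + F)*S + 1*F = (F + S)*S + F = S*(F + S) + F = F + S*(F + S))
j(s) = s + 2*s² (j(s) = (-1*0)*s + (s + s² + s*s) = 0*s + (s + s² + s²) = 0 + (s + 2*s²) = s + 2*s²)
-810343 - j(1)*42494 = -810343 - 1*(1 + 2*1)*42494 = -810343 - 1*(1 + 2)*42494 = -810343 - 1*3*42494 = -810343 - 3*42494 = -810343 - 1*127482 = -810343 - 127482 = -937825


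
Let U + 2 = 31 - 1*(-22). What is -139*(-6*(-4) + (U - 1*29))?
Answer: -6394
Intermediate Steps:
U = 51 (U = -2 + (31 - 1*(-22)) = -2 + (31 + 22) = -2 + 53 = 51)
-139*(-6*(-4) + (U - 1*29)) = -139*(-6*(-4) + (51 - 1*29)) = -139*(24 + (51 - 29)) = -139*(24 + 22) = -139*46 = -6394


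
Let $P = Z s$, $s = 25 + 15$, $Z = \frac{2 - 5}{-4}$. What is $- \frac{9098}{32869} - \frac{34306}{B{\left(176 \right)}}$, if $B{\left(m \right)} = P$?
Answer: $- \frac{563938427}{493035} \approx -1143.8$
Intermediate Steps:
$Z = \frac{3}{4}$ ($Z = \left(2 - 5\right) \left(- \frac{1}{4}\right) = \left(-3\right) \left(- \frac{1}{4}\right) = \frac{3}{4} \approx 0.75$)
$s = 40$
$P = 30$ ($P = \frac{3}{4} \cdot 40 = 30$)
$B{\left(m \right)} = 30$
$- \frac{9098}{32869} - \frac{34306}{B{\left(176 \right)}} = - \frac{9098}{32869} - \frac{34306}{30} = \left(-9098\right) \frac{1}{32869} - \frac{17153}{15} = - \frac{9098}{32869} - \frac{17153}{15} = - \frac{563938427}{493035}$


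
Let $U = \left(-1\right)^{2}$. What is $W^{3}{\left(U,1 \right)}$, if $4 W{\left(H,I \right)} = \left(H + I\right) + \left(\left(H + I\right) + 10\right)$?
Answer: $\frac{343}{8} \approx 42.875$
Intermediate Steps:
$U = 1$
$W{\left(H,I \right)} = \frac{5}{2} + \frac{H}{2} + \frac{I}{2}$ ($W{\left(H,I \right)} = \frac{\left(H + I\right) + \left(\left(H + I\right) + 10\right)}{4} = \frac{\left(H + I\right) + \left(10 + H + I\right)}{4} = \frac{10 + 2 H + 2 I}{4} = \frac{5}{2} + \frac{H}{2} + \frac{I}{2}$)
$W^{3}{\left(U,1 \right)} = \left(\frac{5}{2} + \frac{1}{2} \cdot 1 + \frac{1}{2} \cdot 1\right)^{3} = \left(\frac{5}{2} + \frac{1}{2} + \frac{1}{2}\right)^{3} = \left(\frac{7}{2}\right)^{3} = \frac{343}{8}$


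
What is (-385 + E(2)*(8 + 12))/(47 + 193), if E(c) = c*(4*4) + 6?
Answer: 25/16 ≈ 1.5625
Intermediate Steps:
E(c) = 6 + 16*c (E(c) = c*16 + 6 = 16*c + 6 = 6 + 16*c)
(-385 + E(2)*(8 + 12))/(47 + 193) = (-385 + (6 + 16*2)*(8 + 12))/(47 + 193) = (-385 + (6 + 32)*20)/240 = (-385 + 38*20)/240 = (-385 + 760)/240 = (1/240)*375 = 25/16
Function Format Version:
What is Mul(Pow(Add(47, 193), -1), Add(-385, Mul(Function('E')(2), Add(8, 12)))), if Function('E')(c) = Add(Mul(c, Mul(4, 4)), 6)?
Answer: Rational(25, 16) ≈ 1.5625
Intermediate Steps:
Function('E')(c) = Add(6, Mul(16, c)) (Function('E')(c) = Add(Mul(c, 16), 6) = Add(Mul(16, c), 6) = Add(6, Mul(16, c)))
Mul(Pow(Add(47, 193), -1), Add(-385, Mul(Function('E')(2), Add(8, 12)))) = Mul(Pow(Add(47, 193), -1), Add(-385, Mul(Add(6, Mul(16, 2)), Add(8, 12)))) = Mul(Pow(240, -1), Add(-385, Mul(Add(6, 32), 20))) = Mul(Rational(1, 240), Add(-385, Mul(38, 20))) = Mul(Rational(1, 240), Add(-385, 760)) = Mul(Rational(1, 240), 375) = Rational(25, 16)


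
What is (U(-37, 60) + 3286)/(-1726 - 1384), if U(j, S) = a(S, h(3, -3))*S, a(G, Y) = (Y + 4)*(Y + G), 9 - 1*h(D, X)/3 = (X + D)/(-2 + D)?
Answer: -82553/1555 ≈ -53.089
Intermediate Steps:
h(D, X) = 27 - 3*(D + X)/(-2 + D) (h(D, X) = 27 - 3*(X + D)/(-2 + D) = 27 - 3*(D + X)/(-2 + D))
a(G, Y) = (4 + Y)*(G + Y)
U(j, S) = S*(837 + 31*S) (U(j, S) = ((3*(-18 - 1*(-3) + 8*3)/(-2 + 3))² + 4*S + 4*(3*(-18 - 1*(-3) + 8*3)/(-2 + 3)) + S*(3*(-18 - 1*(-3) + 8*3)/(-2 + 3)))*S = ((3*(-18 + 3 + 24)/1)² + 4*S + 4*(3*(-18 + 3 + 24)/1) + S*(3*(-18 + 3 + 24)/1))*S = ((3*1*9)² + 4*S + 4*(3*1*9) + S*(3*1*9))*S = (27² + 4*S + 4*27 + S*27)*S = (729 + 4*S + 108 + 27*S)*S = (837 + 31*S)*S = S*(837 + 31*S))
(U(-37, 60) + 3286)/(-1726 - 1384) = (31*60*(27 + 60) + 3286)/(-1726 - 1384) = (31*60*87 + 3286)/(-3110) = (161820 + 3286)*(-1/3110) = 165106*(-1/3110) = -82553/1555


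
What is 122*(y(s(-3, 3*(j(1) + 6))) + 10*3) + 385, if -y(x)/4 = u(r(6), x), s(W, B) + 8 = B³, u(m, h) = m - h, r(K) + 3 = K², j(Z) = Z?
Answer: 4503405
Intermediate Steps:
r(K) = -3 + K²
s(W, B) = -8 + B³
y(x) = -132 + 4*x (y(x) = -4*((-3 + 6²) - x) = -4*((-3 + 36) - x) = -4*(33 - x) = -132 + 4*x)
122*(y(s(-3, 3*(j(1) + 6))) + 10*3) + 385 = 122*((-132 + 4*(-8 + (3*(1 + 6))³)) + 10*3) + 385 = 122*((-132 + 4*(-8 + (3*7)³)) + 30) + 385 = 122*((-132 + 4*(-8 + 21³)) + 30) + 385 = 122*((-132 + 4*(-8 + 9261)) + 30) + 385 = 122*((-132 + 4*9253) + 30) + 385 = 122*((-132 + 37012) + 30) + 385 = 122*(36880 + 30) + 385 = 122*36910 + 385 = 4503020 + 385 = 4503405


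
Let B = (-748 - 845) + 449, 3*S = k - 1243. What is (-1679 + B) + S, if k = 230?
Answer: -9482/3 ≈ -3160.7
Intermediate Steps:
S = -1013/3 (S = (230 - 1243)/3 = (⅓)*(-1013) = -1013/3 ≈ -337.67)
B = -1144 (B = -1593 + 449 = -1144)
(-1679 + B) + S = (-1679 - 1144) - 1013/3 = -2823 - 1013/3 = -9482/3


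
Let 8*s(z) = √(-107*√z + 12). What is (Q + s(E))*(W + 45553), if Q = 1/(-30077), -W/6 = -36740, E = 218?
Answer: -265993/30077 + 265993*√(12 - 107*√218)/8 ≈ -8.8437 + 1.3165e+6*I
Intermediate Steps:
W = 220440 (W = -6*(-36740) = 220440)
s(z) = √(12 - 107*√z)/8 (s(z) = √(-107*√z + 12)/8 = √(12 - 107*√z)/8)
Q = -1/30077 ≈ -3.3248e-5
(Q + s(E))*(W + 45553) = (-1/30077 + √(12 - 107*√218)/8)*(220440 + 45553) = (-1/30077 + √(12 - 107*√218)/8)*265993 = -265993/30077 + 265993*√(12 - 107*√218)/8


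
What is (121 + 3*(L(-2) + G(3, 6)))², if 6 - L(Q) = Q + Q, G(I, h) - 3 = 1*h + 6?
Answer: 38416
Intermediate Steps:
G(I, h) = 9 + h (G(I, h) = 3 + (1*h + 6) = 3 + (h + 6) = 3 + (6 + h) = 9 + h)
L(Q) = 6 - 2*Q (L(Q) = 6 - (Q + Q) = 6 - 2*Q)
(121 + 3*(L(-2) + G(3, 6)))² = (121 + 3*((6 - 2*(-2)) + (9 + 6)))² = (121 + 3*((6 + 4) + 15))² = (121 + 3*(10 + 15))² = (121 + 3*25)² = (121 + 75)² = 196² = 38416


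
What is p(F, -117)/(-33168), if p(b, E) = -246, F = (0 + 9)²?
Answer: 41/5528 ≈ 0.0074168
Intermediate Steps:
F = 81 (F = 9² = 81)
p(F, -117)/(-33168) = -246/(-33168) = -246*(-1/33168) = 41/5528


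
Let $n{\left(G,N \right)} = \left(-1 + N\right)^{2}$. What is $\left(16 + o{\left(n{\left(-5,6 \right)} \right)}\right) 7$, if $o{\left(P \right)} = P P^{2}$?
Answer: $109487$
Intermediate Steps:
$o{\left(P \right)} = P^{3}$
$\left(16 + o{\left(n{\left(-5,6 \right)} \right)}\right) 7 = \left(16 + \left(\left(-1 + 6\right)^{2}\right)^{3}\right) 7 = \left(16 + \left(5^{2}\right)^{3}\right) 7 = \left(16 + 25^{3}\right) 7 = \left(16 + 15625\right) 7 = 15641 \cdot 7 = 109487$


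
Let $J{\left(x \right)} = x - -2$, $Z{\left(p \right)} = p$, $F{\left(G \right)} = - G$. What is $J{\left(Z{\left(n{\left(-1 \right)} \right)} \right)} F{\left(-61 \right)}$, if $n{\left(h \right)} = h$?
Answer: $61$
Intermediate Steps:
$J{\left(x \right)} = 2 + x$ ($J{\left(x \right)} = x + 2 = 2 + x$)
$J{\left(Z{\left(n{\left(-1 \right)} \right)} \right)} F{\left(-61 \right)} = \left(2 - 1\right) \left(\left(-1\right) \left(-61\right)\right) = 1 \cdot 61 = 61$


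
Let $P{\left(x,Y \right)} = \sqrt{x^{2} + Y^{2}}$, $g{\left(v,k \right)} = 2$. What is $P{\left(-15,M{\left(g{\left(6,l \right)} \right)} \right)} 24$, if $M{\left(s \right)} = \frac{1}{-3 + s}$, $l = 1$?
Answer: $24 \sqrt{226} \approx 360.8$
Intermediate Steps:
$P{\left(x,Y \right)} = \sqrt{Y^{2} + x^{2}}$
$P{\left(-15,M{\left(g{\left(6,l \right)} \right)} \right)} 24 = \sqrt{\left(\frac{1}{-3 + 2}\right)^{2} + \left(-15\right)^{2}} \cdot 24 = \sqrt{\left(\frac{1}{-1}\right)^{2} + 225} \cdot 24 = \sqrt{\left(-1\right)^{2} + 225} \cdot 24 = \sqrt{1 + 225} \cdot 24 = \sqrt{226} \cdot 24 = 24 \sqrt{226}$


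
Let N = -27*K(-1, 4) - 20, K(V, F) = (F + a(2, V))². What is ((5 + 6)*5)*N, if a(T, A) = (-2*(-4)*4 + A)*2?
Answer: -6469760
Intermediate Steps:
a(T, A) = 64 + 2*A (a(T, A) = (8*4 + A)*2 = (32 + A)*2 = 64 + 2*A)
K(V, F) = (64 + F + 2*V)² (K(V, F) = (F + (64 + 2*V))² = (64 + F + 2*V)²)
N = -117632 (N = -27*(64 + 4 + 2*(-1))² - 20 = -27*(64 + 4 - 2)² - 20 = -27*66² - 20 = -27*4356 - 20 = -117612 - 20 = -117632)
((5 + 6)*5)*N = ((5 + 6)*5)*(-117632) = (11*5)*(-117632) = 55*(-117632) = -6469760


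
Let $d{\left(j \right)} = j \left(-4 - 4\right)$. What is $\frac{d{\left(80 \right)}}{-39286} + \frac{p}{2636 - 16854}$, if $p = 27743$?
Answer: $- \frac{540405989}{279284174} \approx -1.935$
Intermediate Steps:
$d{\left(j \right)} = - 8 j$ ($d{\left(j \right)} = j \left(-8\right) = - 8 j$)
$\frac{d{\left(80 \right)}}{-39286} + \frac{p}{2636 - 16854} = \frac{\left(-8\right) 80}{-39286} + \frac{27743}{2636 - 16854} = \left(-640\right) \left(- \frac{1}{39286}\right) + \frac{27743}{-14218} = \frac{320}{19643} + 27743 \left(- \frac{1}{14218}\right) = \frac{320}{19643} - \frac{27743}{14218} = - \frac{540405989}{279284174}$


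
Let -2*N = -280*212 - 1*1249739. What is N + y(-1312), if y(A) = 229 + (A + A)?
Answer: 1304309/2 ≈ 6.5215e+5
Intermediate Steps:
N = 1309099/2 (N = -(-280*212 - 1*1249739)/2 = -(-59360 - 1249739)/2 = -½*(-1309099) = 1309099/2 ≈ 6.5455e+5)
y(A) = 229 + 2*A
N + y(-1312) = 1309099/2 + (229 + 2*(-1312)) = 1309099/2 + (229 - 2624) = 1309099/2 - 2395 = 1304309/2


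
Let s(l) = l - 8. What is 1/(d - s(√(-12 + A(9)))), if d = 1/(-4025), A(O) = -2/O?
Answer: 1166408775/11113049159 + 48601875*I*√110/11113049159 ≈ 0.10496 + 0.045869*I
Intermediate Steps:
d = -1/4025 ≈ -0.00024845
s(l) = -8 + l
1/(d - s(√(-12 + A(9)))) = 1/(-1/4025 - (-8 + √(-12 - 2/9))) = 1/(-1/4025 - (-8 + √(-110/9))) = 1/(-1/4025 - (-8 + I*√110/3)) = 1/(-1/4025 + (8 - I*√110/3)) = 1/(32199/4025 - I*√110/3)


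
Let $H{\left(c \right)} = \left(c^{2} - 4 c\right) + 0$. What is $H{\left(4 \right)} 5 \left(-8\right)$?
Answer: $0$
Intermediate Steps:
$H{\left(c \right)} = c^{2} - 4 c$
$H{\left(4 \right)} 5 \left(-8\right) = 4 \left(-4 + 4\right) 5 \left(-8\right) = 4 \cdot 0 \cdot 5 \left(-8\right) = 0 \cdot 5 \left(-8\right) = 0 \left(-8\right) = 0$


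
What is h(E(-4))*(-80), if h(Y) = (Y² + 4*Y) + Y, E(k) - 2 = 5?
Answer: -6720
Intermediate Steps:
E(k) = 7 (E(k) = 2 + 5 = 7)
h(Y) = Y² + 5*Y
h(E(-4))*(-80) = (7*(5 + 7))*(-80) = (7*12)*(-80) = 84*(-80) = -6720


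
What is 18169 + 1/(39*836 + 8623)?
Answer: 749053364/41227 ≈ 18169.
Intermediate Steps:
18169 + 1/(39*836 + 8623) = 18169 + 1/(32604 + 8623) = 18169 + 1/41227 = 749053364/41227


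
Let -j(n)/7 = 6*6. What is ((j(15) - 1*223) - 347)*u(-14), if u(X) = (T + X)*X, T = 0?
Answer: -161112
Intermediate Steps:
j(n) = -252 (j(n) = -42*6 = -7*36 = -252)
u(X) = X² (u(X) = (0 + X)*X = X*X = X²)
((j(15) - 1*223) - 347)*u(-14) = ((-252 - 1*223) - 347)*(-14)² = ((-252 - 223) - 347)*196 = (-475 - 347)*196 = -822*196 = -161112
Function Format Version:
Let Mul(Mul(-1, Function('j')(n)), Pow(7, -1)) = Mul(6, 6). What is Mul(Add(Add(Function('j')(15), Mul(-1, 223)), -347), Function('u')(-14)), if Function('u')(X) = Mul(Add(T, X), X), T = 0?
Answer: -161112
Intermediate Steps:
Function('j')(n) = -252 (Function('j')(n) = Mul(-7, Mul(6, 6)) = Mul(-7, 36) = -252)
Function('u')(X) = Pow(X, 2) (Function('u')(X) = Mul(Add(0, X), X) = Mul(X, X) = Pow(X, 2))
Mul(Add(Add(Function('j')(15), Mul(-1, 223)), -347), Function('u')(-14)) = Mul(Add(Add(-252, Mul(-1, 223)), -347), Pow(-14, 2)) = Mul(Add(Add(-252, -223), -347), 196) = Mul(Add(-475, -347), 196) = Mul(-822, 196) = -161112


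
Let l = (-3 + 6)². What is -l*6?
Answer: -54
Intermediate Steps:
l = 9 (l = 3² = 9)
-l*6 = -1*9*6 = -9*6 = -54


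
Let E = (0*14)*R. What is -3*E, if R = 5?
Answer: 0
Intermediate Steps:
E = 0 (E = (0*14)*5 = 0*5 = 0)
-3*E = -3*0 = 0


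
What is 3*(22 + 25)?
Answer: 141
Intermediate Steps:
3*(22 + 25) = 3*47 = 141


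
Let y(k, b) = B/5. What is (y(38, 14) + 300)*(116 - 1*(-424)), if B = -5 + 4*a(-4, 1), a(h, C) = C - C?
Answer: 161460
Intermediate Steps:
a(h, C) = 0
B = -5 (B = -5 + 4*0 = -5 + 0 = -5)
y(k, b) = -1 (y(k, b) = -5/5 = -5*⅕ = -1)
(y(38, 14) + 300)*(116 - 1*(-424)) = (-1 + 300)*(116 - 1*(-424)) = 299*(116 + 424) = 299*540 = 161460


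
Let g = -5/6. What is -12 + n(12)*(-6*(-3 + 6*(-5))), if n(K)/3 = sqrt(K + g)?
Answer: -12 + 99*sqrt(402) ≈ 1972.9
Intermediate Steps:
g = -5/6 (g = -5*1/6 = -5/6 ≈ -0.83333)
n(K) = 3*sqrt(-5/6 + K) (n(K) = 3*sqrt(K - 5/6) = 3*sqrt(-5/6 + K))
-12 + n(12)*(-6*(-3 + 6*(-5))) = -12 + (sqrt(-30 + 36*12)/2)*(-6*(-3 + 6*(-5))) = -12 + (sqrt(-30 + 432)/2)*(-6*(-3 - 30)) = -12 + (sqrt(402)/2)*(-6*(-33)) = -12 + (sqrt(402)/2)*198 = -12 + 99*sqrt(402)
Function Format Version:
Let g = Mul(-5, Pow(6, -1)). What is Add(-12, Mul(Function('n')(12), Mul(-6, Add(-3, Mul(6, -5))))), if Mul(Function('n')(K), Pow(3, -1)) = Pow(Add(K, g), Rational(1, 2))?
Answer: Add(-12, Mul(99, Pow(402, Rational(1, 2)))) ≈ 1972.9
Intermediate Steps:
g = Rational(-5, 6) (g = Mul(-5, Rational(1, 6)) = Rational(-5, 6) ≈ -0.83333)
Function('n')(K) = Mul(3, Pow(Add(Rational(-5, 6), K), Rational(1, 2))) (Function('n')(K) = Mul(3, Pow(Add(K, Rational(-5, 6)), Rational(1, 2))) = Mul(3, Pow(Add(Rational(-5, 6), K), Rational(1, 2))))
Add(-12, Mul(Function('n')(12), Mul(-6, Add(-3, Mul(6, -5))))) = Add(-12, Mul(Mul(Rational(1, 2), Pow(Add(-30, Mul(36, 12)), Rational(1, 2))), Mul(-6, Add(-3, Mul(6, -5))))) = Add(-12, Mul(Mul(Rational(1, 2), Pow(Add(-30, 432), Rational(1, 2))), Mul(-6, Add(-3, -30)))) = Add(-12, Mul(Mul(Rational(1, 2), Pow(402, Rational(1, 2))), Mul(-6, -33))) = Add(-12, Mul(Mul(Rational(1, 2), Pow(402, Rational(1, 2))), 198)) = Add(-12, Mul(99, Pow(402, Rational(1, 2))))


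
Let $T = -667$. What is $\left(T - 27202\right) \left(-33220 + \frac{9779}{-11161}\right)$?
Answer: $\frac{10333217627931}{11161} \approx 9.2583 \cdot 10^{8}$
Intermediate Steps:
$\left(T - 27202\right) \left(-33220 + \frac{9779}{-11161}\right) = \left(-667 - 27202\right) \left(-33220 + \frac{9779}{-11161}\right) = - 27869 \left(-33220 + 9779 \left(- \frac{1}{11161}\right)\right) = - 27869 \left(-33220 - \frac{9779}{11161}\right) = \left(-27869\right) \left(- \frac{370778199}{11161}\right) = \frac{10333217627931}{11161}$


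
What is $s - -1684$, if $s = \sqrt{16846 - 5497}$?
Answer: $1684 + 3 \sqrt{1261} \approx 1790.5$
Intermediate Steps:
$s = 3 \sqrt{1261}$ ($s = \sqrt{11349} = 3 \sqrt{1261} \approx 106.53$)
$s - -1684 = 3 \sqrt{1261} - -1684 = 3 \sqrt{1261} + 1684 = 1684 + 3 \sqrt{1261}$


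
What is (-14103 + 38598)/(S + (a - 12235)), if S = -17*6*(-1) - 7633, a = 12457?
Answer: -24495/7309 ≈ -3.3513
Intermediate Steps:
S = -7531 (S = -102*(-1) - 7633 = 102 - 7633 = -7531)
(-14103 + 38598)/(S + (a - 12235)) = (-14103 + 38598)/(-7531 + (12457 - 12235)) = 24495/(-7531 + 222) = 24495/(-7309) = 24495*(-1/7309) = -24495/7309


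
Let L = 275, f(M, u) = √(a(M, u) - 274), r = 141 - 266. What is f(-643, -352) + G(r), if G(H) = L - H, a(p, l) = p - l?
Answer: 400 + I*√565 ≈ 400.0 + 23.77*I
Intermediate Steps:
r = -125
f(M, u) = √(-274 + M - u) (f(M, u) = √((M - u) - 274) = √(-274 + M - u))
G(H) = 275 - H
f(-643, -352) + G(r) = √(-274 - 643 - 1*(-352)) + (275 - 1*(-125)) = √(-274 - 643 + 352) + (275 + 125) = √(-565) + 400 = I*√565 + 400 = 400 + I*√565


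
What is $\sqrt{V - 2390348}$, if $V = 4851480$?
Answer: $2 \sqrt{615283} \approx 1568.8$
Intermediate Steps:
$\sqrt{V - 2390348} = \sqrt{4851480 - 2390348} = \sqrt{2461132} = 2 \sqrt{615283}$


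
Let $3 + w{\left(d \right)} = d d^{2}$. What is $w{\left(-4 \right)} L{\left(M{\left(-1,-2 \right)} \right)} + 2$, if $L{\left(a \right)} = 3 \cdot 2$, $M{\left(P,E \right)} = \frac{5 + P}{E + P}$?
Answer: $-400$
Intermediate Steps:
$M{\left(P,E \right)} = \frac{5 + P}{E + P}$
$L{\left(a \right)} = 6$
$w{\left(d \right)} = -3 + d^{3}$ ($w{\left(d \right)} = -3 + d d^{2} = -3 + d^{3}$)
$w{\left(-4 \right)} L{\left(M{\left(-1,-2 \right)} \right)} + 2 = \left(-3 + \left(-4\right)^{3}\right) 6 + 2 = \left(-3 - 64\right) 6 + 2 = \left(-67\right) 6 + 2 = -402 + 2 = -400$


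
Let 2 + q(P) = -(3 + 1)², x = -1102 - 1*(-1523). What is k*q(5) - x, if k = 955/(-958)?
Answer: -193064/479 ≈ -403.06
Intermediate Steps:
x = 421 (x = -1102 + 1523 = 421)
q(P) = -18 (q(P) = -2 - (3 + 1)² = -2 - 1*4² = -2 - 1*16 = -2 - 16 = -18)
k = -955/958 (k = 955*(-1/958) = -955/958 ≈ -0.99687)
k*q(5) - x = -955/958*(-18) - 1*421 = 8595/479 - 421 = -193064/479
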